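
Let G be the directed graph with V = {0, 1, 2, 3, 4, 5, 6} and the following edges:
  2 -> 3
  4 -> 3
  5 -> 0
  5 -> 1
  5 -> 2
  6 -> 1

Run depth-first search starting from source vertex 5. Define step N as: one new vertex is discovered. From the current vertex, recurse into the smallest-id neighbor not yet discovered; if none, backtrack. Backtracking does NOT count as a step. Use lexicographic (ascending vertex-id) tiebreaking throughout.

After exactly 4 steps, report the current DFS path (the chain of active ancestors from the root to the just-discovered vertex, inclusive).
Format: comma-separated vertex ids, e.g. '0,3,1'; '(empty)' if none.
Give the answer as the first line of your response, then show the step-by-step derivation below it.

5,2

step 1: discover 5; path=5; order=5
step 2: discover 0; path=5>0; order=5,0
step 3: discover 1; path=5>1; order=5,0,1
step 4: discover 2; path=5>2; order=5,0,1,2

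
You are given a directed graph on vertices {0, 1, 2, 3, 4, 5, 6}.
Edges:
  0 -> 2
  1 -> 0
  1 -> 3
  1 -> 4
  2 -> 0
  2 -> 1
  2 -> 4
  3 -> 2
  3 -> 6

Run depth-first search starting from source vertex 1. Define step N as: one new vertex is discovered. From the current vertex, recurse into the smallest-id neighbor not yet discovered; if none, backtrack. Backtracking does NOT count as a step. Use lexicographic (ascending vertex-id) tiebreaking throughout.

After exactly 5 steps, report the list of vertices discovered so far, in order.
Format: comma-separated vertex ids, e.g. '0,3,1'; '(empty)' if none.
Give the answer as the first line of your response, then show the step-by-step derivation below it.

1,0,2,4,3

step 1: discover 1; path=1; order=1
step 2: discover 0; path=1>0; order=1,0
step 3: discover 2; path=1>0>2; order=1,0,2
step 4: discover 4; path=1>0>2>4; order=1,0,2,4
step 5: discover 3; path=1>3; order=1,0,2,4,3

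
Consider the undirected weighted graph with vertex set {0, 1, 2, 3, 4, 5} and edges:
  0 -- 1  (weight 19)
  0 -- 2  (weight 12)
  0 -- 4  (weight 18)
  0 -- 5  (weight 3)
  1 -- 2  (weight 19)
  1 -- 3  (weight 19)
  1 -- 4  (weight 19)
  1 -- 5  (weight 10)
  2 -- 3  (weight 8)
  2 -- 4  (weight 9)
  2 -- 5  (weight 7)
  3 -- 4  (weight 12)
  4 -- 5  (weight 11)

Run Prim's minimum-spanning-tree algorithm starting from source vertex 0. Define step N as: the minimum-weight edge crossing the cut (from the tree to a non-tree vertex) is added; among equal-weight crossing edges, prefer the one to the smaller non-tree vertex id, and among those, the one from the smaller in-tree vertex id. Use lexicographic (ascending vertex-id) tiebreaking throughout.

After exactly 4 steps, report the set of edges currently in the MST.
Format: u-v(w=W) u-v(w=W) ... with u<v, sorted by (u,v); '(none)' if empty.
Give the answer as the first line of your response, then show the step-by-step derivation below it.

0-5(w=3) 2-3(w=8) 2-4(w=9) 2-5(w=7)

step 1: add edge 0-5 (w=3); MST = {0-5(w=3)}
step 2: add edge 2-5 (w=7); MST = {0-5(w=3) 2-5(w=7)}
step 3: add edge 2-3 (w=8); MST = {0-5(w=3) 2-3(w=8) 2-5(w=7)}
step 4: add edge 2-4 (w=9); MST = {0-5(w=3) 2-3(w=8) 2-4(w=9) 2-5(w=7)}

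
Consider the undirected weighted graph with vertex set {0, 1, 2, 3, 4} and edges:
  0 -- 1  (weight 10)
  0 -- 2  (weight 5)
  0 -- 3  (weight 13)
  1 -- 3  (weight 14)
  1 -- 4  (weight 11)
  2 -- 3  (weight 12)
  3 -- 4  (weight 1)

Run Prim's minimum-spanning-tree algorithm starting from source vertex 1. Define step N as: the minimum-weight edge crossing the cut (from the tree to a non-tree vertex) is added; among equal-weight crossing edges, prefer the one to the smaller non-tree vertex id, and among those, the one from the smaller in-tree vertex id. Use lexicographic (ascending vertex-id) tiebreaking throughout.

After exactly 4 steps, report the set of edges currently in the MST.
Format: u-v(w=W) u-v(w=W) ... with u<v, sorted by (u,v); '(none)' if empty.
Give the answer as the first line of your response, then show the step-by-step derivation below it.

0-1(w=10) 0-2(w=5) 1-4(w=11) 3-4(w=1)

step 1: add edge 0-1 (w=10); MST = {0-1(w=10)}
step 2: add edge 0-2 (w=5); MST = {0-1(w=10) 0-2(w=5)}
step 3: add edge 1-4 (w=11); MST = {0-1(w=10) 0-2(w=5) 1-4(w=11)}
step 4: add edge 3-4 (w=1); MST = {0-1(w=10) 0-2(w=5) 1-4(w=11) 3-4(w=1)}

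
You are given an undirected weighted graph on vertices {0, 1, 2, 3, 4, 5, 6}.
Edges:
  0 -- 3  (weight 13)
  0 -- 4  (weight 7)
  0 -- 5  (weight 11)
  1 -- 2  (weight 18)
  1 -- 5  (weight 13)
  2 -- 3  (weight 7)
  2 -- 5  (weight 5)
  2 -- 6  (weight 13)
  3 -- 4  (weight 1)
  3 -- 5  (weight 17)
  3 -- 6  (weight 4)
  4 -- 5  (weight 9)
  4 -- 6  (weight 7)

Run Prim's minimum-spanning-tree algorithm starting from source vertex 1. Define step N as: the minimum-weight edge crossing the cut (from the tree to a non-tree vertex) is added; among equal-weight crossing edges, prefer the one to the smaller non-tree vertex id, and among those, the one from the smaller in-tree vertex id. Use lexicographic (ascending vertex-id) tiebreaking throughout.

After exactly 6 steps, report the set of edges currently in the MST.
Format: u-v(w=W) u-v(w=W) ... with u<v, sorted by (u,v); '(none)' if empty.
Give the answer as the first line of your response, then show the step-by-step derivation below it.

0-4(w=7) 1-5(w=13) 2-3(w=7) 2-5(w=5) 3-4(w=1) 3-6(w=4)

step 1: add edge 1-5 (w=13); MST = {1-5(w=13)}
step 2: add edge 2-5 (w=5); MST = {1-5(w=13) 2-5(w=5)}
step 3: add edge 2-3 (w=7); MST = {1-5(w=13) 2-3(w=7) 2-5(w=5)}
step 4: add edge 3-4 (w=1); MST = {1-5(w=13) 2-3(w=7) 2-5(w=5) 3-4(w=1)}
step 5: add edge 3-6 (w=4); MST = {1-5(w=13) 2-3(w=7) 2-5(w=5) 3-4(w=1) 3-6(w=4)}
step 6: add edge 0-4 (w=7); MST = {0-4(w=7) 1-5(w=13) 2-3(w=7) 2-5(w=5) 3-4(w=1) 3-6(w=4)}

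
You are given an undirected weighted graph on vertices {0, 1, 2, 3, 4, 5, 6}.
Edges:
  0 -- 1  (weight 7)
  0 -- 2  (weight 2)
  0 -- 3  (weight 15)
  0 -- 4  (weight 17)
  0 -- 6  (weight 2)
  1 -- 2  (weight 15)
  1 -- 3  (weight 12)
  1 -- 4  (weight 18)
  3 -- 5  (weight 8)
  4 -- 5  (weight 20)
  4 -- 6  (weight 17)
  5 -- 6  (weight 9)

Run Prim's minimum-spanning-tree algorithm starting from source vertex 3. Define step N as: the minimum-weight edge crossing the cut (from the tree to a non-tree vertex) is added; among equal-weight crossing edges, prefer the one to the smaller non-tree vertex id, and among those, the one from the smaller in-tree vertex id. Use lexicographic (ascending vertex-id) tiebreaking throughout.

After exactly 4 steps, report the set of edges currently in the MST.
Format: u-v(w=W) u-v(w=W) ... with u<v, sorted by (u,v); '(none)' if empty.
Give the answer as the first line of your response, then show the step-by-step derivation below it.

0-2(w=2) 0-6(w=2) 3-5(w=8) 5-6(w=9)

step 1: add edge 3-5 (w=8); MST = {3-5(w=8)}
step 2: add edge 5-6 (w=9); MST = {3-5(w=8) 5-6(w=9)}
step 3: add edge 0-6 (w=2); MST = {0-6(w=2) 3-5(w=8) 5-6(w=9)}
step 4: add edge 0-2 (w=2); MST = {0-2(w=2) 0-6(w=2) 3-5(w=8) 5-6(w=9)}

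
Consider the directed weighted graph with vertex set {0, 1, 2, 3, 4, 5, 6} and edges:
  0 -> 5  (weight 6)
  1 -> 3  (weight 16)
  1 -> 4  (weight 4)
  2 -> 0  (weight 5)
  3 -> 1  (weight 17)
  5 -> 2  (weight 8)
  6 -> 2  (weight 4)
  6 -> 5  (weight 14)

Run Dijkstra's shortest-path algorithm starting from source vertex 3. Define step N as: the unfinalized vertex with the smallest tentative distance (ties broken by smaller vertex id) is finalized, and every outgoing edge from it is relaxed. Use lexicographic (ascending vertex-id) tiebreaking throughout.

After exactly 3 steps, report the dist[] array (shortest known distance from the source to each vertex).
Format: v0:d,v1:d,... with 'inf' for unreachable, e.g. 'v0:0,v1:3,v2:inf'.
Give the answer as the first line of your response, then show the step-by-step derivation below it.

v0:inf,v1:17,v2:inf,v3:0,v4:21,v5:inf,v6:inf

step 1: dist = v0:inf,v1:17,v2:inf,v3:0,v4:inf,v5:inf,v6:inf
step 2: dist = v0:inf,v1:17,v2:inf,v3:0,v4:21,v5:inf,v6:inf
step 3: dist = v0:inf,v1:17,v2:inf,v3:0,v4:21,v5:inf,v6:inf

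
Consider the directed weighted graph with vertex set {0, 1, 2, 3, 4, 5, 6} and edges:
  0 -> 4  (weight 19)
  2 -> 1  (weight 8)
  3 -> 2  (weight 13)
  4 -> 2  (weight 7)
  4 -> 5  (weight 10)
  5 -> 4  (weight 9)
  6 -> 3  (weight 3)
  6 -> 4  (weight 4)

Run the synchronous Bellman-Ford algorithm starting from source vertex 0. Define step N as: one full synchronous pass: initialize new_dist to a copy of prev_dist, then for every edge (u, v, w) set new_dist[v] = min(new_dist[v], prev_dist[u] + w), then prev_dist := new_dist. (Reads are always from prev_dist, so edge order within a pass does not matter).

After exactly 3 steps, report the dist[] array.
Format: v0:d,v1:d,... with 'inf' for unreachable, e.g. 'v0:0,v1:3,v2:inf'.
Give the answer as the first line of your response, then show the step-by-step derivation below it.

v0:0,v1:34,v2:26,v3:inf,v4:19,v5:29,v6:inf

step 1: dist = v0:0,v1:inf,v2:inf,v3:inf,v4:19,v5:inf,v6:inf
step 2: dist = v0:0,v1:inf,v2:26,v3:inf,v4:19,v5:29,v6:inf
step 3: dist = v0:0,v1:34,v2:26,v3:inf,v4:19,v5:29,v6:inf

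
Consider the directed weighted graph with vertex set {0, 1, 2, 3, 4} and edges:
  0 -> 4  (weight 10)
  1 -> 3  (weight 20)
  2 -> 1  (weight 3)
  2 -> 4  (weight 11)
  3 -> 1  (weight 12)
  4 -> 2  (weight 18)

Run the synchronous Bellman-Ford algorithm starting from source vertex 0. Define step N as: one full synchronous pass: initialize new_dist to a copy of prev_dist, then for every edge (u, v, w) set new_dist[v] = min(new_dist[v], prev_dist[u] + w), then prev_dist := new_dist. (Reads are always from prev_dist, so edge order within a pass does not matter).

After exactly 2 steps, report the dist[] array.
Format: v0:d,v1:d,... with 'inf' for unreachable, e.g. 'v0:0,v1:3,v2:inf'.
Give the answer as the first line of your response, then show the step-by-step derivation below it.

v0:0,v1:inf,v2:28,v3:inf,v4:10

step 1: dist = v0:0,v1:inf,v2:inf,v3:inf,v4:10
step 2: dist = v0:0,v1:inf,v2:28,v3:inf,v4:10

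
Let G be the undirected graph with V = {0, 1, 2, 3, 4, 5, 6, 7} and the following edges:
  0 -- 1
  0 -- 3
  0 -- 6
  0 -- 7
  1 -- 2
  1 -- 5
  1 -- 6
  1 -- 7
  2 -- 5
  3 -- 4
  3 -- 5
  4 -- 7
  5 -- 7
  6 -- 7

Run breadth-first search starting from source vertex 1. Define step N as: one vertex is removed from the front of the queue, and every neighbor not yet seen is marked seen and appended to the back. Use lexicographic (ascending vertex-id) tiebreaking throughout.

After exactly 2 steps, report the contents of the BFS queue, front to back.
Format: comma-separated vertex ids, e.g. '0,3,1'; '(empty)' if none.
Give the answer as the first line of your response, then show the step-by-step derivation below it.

2,5,6,7,3

step 1: dequeue 1; queue=[0,2,5,6,7]; order=1
step 2: dequeue 0; queue=[2,5,6,7,3]; order=1,0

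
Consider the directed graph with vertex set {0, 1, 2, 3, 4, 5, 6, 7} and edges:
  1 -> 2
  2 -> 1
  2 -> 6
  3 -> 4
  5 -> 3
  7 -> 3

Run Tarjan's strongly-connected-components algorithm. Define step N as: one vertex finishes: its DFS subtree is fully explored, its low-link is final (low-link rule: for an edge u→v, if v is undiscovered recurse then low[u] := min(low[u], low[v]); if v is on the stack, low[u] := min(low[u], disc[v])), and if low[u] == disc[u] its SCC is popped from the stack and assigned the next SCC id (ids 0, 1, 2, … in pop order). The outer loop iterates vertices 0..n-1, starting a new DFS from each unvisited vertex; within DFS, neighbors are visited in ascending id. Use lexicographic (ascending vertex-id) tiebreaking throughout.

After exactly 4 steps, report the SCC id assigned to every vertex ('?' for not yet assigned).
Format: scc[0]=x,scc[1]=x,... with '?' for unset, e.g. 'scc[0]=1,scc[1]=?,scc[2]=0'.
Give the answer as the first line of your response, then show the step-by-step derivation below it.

scc[0]=0,scc[1]=2,scc[2]=2,scc[3]=?,scc[4]=?,scc[5]=?,scc[6]=1,scc[7]=?

step 1: low=(low[0]=0,low[1]=?,low[2]=?,low[3]=?,low[4]=?,low[5]=?,low[6]=?,low[7]=?); scc=(scc[0]=0,scc[1]=?,scc[2]=?,scc[3]=?,scc[4]=?,scc[5]=?,scc[6]=?,scc[7]=?)
step 2: low=(low[0]=0,low[1]=1,low[2]=1,low[3]=?,low[4]=?,low[5]=?,low[6]=3,low[7]=?); scc=(scc[0]=0,scc[1]=?,scc[2]=?,scc[3]=?,scc[4]=?,scc[5]=?,scc[6]=1,scc[7]=?)
step 3: low=(low[0]=0,low[1]=1,low[2]=1,low[3]=?,low[4]=?,low[5]=?,low[6]=3,low[7]=?); scc=(scc[0]=0,scc[1]=?,scc[2]=?,scc[3]=?,scc[4]=?,scc[5]=?,scc[6]=1,scc[7]=?)
step 4: low=(low[0]=0,low[1]=1,low[2]=1,low[3]=?,low[4]=?,low[5]=?,low[6]=3,low[7]=?); scc=(scc[0]=0,scc[1]=2,scc[2]=2,scc[3]=?,scc[4]=?,scc[5]=?,scc[6]=1,scc[7]=?)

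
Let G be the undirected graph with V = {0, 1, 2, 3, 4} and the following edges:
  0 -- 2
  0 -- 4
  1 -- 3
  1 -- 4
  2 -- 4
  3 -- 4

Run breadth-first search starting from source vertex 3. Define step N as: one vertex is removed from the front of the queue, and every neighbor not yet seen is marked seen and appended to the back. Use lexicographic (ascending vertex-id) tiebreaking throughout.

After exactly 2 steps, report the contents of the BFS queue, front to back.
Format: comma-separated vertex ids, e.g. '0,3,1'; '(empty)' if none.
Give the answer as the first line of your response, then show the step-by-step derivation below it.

4

step 1: dequeue 3; queue=[1,4]; order=3
step 2: dequeue 1; queue=[4]; order=3,1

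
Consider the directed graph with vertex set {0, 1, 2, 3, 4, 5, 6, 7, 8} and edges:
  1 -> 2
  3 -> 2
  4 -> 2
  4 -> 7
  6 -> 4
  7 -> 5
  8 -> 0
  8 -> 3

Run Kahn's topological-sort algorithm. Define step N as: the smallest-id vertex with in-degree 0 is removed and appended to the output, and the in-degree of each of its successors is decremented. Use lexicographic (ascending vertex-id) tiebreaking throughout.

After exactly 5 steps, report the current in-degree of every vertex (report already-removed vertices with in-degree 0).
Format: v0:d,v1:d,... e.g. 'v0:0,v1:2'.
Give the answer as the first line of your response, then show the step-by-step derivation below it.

v0:1,v1:0,v2:1,v3:1,v4:0,v5:0,v6:0,v7:0,v8:0

step 1: output 1; order=[1]; indeg=(1,0,2,1,1,1,0,1,0)
step 2: output 6; order=[1,6]; indeg=(1,0,2,1,0,1,0,1,0)
step 3: output 4; order=[1,6,4]; indeg=(1,0,1,1,0,1,0,0,0)
step 4: output 7; order=[1,6,4,7]; indeg=(1,0,1,1,0,0,0,0,0)
step 5: output 5; order=[1,6,4,7,5]; indeg=(1,0,1,1,0,0,0,0,0)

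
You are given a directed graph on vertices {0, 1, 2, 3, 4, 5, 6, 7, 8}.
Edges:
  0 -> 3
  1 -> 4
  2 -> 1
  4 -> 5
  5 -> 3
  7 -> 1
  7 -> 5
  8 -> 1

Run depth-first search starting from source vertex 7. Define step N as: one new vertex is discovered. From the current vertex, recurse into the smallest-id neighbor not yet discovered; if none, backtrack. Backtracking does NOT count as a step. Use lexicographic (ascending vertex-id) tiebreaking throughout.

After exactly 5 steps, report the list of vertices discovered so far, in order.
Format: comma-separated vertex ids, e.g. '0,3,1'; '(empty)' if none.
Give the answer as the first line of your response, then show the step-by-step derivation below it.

7,1,4,5,3

step 1: discover 7; path=7; order=7
step 2: discover 1; path=7>1; order=7,1
step 3: discover 4; path=7>1>4; order=7,1,4
step 4: discover 5; path=7>1>4>5; order=7,1,4,5
step 5: discover 3; path=7>1>4>5>3; order=7,1,4,5,3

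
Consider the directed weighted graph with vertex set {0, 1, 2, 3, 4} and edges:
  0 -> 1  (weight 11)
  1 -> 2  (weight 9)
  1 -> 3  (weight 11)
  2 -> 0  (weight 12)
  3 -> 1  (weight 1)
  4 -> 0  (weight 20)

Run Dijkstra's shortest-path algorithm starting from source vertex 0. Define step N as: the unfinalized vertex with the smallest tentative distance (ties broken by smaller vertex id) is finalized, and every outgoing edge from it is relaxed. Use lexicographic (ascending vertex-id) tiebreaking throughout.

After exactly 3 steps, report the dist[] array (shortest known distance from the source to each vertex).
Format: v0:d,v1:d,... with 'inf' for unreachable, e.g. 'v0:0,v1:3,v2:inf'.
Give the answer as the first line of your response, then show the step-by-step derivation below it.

v0:0,v1:11,v2:20,v3:22,v4:inf

step 1: dist = v0:0,v1:11,v2:inf,v3:inf,v4:inf
step 2: dist = v0:0,v1:11,v2:20,v3:22,v4:inf
step 3: dist = v0:0,v1:11,v2:20,v3:22,v4:inf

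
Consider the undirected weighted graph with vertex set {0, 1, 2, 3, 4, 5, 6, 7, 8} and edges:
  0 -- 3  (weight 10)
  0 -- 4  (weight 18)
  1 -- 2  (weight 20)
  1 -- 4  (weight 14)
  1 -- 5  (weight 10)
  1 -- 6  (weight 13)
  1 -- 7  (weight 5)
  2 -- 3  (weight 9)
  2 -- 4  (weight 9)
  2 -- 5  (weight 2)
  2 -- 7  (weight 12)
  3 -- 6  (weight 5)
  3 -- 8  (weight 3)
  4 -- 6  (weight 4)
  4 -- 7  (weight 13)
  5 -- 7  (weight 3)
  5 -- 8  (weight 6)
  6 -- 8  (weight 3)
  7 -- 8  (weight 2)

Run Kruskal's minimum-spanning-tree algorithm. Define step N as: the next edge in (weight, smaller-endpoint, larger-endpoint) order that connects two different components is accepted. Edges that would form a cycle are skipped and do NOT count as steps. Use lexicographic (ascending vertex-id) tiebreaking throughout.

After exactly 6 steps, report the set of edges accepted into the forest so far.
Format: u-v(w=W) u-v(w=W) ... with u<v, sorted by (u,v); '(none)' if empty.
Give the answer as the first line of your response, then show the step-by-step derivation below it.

2-5(w=2) 3-8(w=3) 4-6(w=4) 5-7(w=3) 6-8(w=3) 7-8(w=2)

step 1: add edge 2-5 (w=2); MST = {2-5(w=2)}
step 2: add edge 7-8 (w=2); MST = {2-5(w=2) 7-8(w=2)}
step 3: add edge 3-8 (w=3); MST = {2-5(w=2) 3-8(w=3) 7-8(w=2)}
step 4: add edge 5-7 (w=3); MST = {2-5(w=2) 3-8(w=3) 5-7(w=3) 7-8(w=2)}
step 5: add edge 6-8 (w=3); MST = {2-5(w=2) 3-8(w=3) 5-7(w=3) 6-8(w=3) 7-8(w=2)}
step 6: add edge 4-6 (w=4); MST = {2-5(w=2) 3-8(w=3) 4-6(w=4) 5-7(w=3) 6-8(w=3) 7-8(w=2)}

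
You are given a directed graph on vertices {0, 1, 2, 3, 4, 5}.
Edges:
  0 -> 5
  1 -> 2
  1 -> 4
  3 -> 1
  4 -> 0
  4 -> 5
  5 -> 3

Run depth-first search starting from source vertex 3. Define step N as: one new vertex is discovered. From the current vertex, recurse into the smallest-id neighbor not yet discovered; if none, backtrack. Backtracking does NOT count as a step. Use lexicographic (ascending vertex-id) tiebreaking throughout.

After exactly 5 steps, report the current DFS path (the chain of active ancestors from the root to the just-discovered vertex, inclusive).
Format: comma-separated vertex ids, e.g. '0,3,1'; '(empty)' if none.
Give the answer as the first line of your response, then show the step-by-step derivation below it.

3,1,4,0

step 1: discover 3; path=3; order=3
step 2: discover 1; path=3>1; order=3,1
step 3: discover 2; path=3>1>2; order=3,1,2
step 4: discover 4; path=3>1>4; order=3,1,2,4
step 5: discover 0; path=3>1>4>0; order=3,1,2,4,0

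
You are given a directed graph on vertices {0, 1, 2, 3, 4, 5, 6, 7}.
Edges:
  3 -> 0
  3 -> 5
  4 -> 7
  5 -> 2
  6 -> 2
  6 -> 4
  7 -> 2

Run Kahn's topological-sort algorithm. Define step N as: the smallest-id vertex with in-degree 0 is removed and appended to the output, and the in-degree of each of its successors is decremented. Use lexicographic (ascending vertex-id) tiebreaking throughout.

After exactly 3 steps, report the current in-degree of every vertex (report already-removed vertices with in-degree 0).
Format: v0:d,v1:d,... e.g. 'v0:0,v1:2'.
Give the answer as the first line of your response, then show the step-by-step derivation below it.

v0:0,v1:0,v2:3,v3:0,v4:1,v5:0,v6:0,v7:1

step 1: output 1; order=[1]; indeg=(1,0,3,0,1,1,0,1)
step 2: output 3; order=[1,3]; indeg=(0,0,3,0,1,0,0,1)
step 3: output 0; order=[1,3,0]; indeg=(0,0,3,0,1,0,0,1)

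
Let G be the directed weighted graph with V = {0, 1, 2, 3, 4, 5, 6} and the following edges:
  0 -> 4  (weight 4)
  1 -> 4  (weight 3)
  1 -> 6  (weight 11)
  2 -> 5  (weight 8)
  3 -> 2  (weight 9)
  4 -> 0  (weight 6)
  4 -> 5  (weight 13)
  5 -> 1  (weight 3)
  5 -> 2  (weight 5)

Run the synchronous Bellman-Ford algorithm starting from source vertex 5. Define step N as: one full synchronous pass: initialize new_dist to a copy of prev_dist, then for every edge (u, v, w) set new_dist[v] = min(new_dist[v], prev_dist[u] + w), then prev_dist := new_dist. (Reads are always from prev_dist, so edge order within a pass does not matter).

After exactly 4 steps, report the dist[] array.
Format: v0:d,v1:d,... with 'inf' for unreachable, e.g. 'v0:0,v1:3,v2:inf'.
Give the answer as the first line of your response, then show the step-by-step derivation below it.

v0:12,v1:3,v2:5,v3:inf,v4:6,v5:0,v6:14

step 1: dist = v0:inf,v1:3,v2:5,v3:inf,v4:inf,v5:0,v6:inf
step 2: dist = v0:inf,v1:3,v2:5,v3:inf,v4:6,v5:0,v6:14
step 3: dist = v0:12,v1:3,v2:5,v3:inf,v4:6,v5:0,v6:14
step 4: dist = v0:12,v1:3,v2:5,v3:inf,v4:6,v5:0,v6:14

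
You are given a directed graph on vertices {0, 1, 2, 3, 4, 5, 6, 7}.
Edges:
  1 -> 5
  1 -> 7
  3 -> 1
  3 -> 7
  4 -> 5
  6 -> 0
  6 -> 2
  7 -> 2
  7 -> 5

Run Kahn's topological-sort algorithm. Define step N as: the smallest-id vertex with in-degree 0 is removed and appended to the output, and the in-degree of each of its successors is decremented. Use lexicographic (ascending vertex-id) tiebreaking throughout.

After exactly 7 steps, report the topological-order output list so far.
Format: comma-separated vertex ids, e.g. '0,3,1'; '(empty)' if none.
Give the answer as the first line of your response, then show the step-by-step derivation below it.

3,1,4,6,0,7,2

step 1: output 3; order=[3]; indeg=(1,0,2,0,0,3,0,1)
step 2: output 1; order=[3,1]; indeg=(1,0,2,0,0,2,0,0)
step 3: output 4; order=[3,1,4]; indeg=(1,0,2,0,0,1,0,0)
step 4: output 6; order=[3,1,4,6]; indeg=(0,0,1,0,0,1,0,0)
step 5: output 0; order=[3,1,4,6,0]; indeg=(0,0,1,0,0,1,0,0)
step 6: output 7; order=[3,1,4,6,0,7]; indeg=(0,0,0,0,0,0,0,0)
step 7: output 2; order=[3,1,4,6,0,7,2]; indeg=(0,0,0,0,0,0,0,0)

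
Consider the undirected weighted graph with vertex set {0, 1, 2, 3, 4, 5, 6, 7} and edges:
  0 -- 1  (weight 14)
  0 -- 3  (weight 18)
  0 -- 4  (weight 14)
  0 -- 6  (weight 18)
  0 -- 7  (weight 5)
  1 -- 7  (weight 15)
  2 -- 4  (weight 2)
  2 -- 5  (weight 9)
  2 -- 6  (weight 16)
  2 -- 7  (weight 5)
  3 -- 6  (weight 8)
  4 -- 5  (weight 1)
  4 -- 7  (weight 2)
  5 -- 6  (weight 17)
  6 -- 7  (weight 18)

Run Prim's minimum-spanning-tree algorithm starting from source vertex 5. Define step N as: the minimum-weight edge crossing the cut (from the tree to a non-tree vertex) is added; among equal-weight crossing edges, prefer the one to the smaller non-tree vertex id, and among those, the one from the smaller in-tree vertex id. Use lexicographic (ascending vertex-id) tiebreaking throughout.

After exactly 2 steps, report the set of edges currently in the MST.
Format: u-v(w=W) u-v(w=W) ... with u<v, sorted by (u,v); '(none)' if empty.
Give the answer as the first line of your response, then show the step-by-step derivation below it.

2-4(w=2) 4-5(w=1)

step 1: add edge 4-5 (w=1); MST = {4-5(w=1)}
step 2: add edge 2-4 (w=2); MST = {2-4(w=2) 4-5(w=1)}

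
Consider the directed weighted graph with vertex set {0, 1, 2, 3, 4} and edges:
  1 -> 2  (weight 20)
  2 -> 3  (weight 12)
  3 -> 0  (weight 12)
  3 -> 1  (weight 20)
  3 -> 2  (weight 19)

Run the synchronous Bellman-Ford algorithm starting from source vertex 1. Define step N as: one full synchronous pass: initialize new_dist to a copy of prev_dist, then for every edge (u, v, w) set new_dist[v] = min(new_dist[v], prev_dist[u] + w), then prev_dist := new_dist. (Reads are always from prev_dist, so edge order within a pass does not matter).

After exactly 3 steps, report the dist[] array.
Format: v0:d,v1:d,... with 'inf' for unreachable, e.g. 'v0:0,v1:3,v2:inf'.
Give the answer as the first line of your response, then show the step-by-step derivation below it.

v0:44,v1:0,v2:20,v3:32,v4:inf

step 1: dist = v0:inf,v1:0,v2:20,v3:inf,v4:inf
step 2: dist = v0:inf,v1:0,v2:20,v3:32,v4:inf
step 3: dist = v0:44,v1:0,v2:20,v3:32,v4:inf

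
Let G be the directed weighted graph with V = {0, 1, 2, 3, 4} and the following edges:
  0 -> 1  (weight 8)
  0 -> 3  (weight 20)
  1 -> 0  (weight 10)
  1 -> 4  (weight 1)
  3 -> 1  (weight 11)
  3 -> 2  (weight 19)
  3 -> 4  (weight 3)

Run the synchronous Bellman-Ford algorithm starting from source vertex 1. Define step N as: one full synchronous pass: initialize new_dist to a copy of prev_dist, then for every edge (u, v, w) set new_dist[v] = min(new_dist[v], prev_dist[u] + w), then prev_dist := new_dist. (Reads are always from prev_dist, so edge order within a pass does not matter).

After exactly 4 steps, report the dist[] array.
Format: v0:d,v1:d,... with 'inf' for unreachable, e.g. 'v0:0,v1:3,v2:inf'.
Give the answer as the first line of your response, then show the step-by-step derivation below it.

v0:10,v1:0,v2:49,v3:30,v4:1

step 1: dist = v0:10,v1:0,v2:inf,v3:inf,v4:1
step 2: dist = v0:10,v1:0,v2:inf,v3:30,v4:1
step 3: dist = v0:10,v1:0,v2:49,v3:30,v4:1
step 4: dist = v0:10,v1:0,v2:49,v3:30,v4:1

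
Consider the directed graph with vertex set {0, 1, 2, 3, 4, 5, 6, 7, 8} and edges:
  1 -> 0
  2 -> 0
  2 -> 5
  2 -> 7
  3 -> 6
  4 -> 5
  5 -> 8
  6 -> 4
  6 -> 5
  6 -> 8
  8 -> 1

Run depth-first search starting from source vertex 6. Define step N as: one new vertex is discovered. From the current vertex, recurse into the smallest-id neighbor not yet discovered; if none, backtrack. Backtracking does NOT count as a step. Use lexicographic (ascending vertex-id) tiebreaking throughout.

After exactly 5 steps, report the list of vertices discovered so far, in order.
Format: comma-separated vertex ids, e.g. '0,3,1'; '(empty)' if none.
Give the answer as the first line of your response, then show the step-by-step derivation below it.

6,4,5,8,1

step 1: discover 6; path=6; order=6
step 2: discover 4; path=6>4; order=6,4
step 3: discover 5; path=6>4>5; order=6,4,5
step 4: discover 8; path=6>4>5>8; order=6,4,5,8
step 5: discover 1; path=6>4>5>8>1; order=6,4,5,8,1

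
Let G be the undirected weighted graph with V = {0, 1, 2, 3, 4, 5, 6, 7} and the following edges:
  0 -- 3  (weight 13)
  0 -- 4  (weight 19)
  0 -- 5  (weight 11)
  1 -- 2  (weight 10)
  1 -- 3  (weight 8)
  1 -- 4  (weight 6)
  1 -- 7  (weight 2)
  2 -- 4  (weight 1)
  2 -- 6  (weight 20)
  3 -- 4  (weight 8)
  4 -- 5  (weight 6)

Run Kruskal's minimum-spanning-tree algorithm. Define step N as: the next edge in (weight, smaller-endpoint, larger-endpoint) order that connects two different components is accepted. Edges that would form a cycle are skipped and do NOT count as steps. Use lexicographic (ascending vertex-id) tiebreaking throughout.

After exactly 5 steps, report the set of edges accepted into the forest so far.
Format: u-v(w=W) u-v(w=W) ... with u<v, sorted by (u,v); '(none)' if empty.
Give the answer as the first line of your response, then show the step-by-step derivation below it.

1-3(w=8) 1-4(w=6) 1-7(w=2) 2-4(w=1) 4-5(w=6)

step 1: add edge 2-4 (w=1); MST = {2-4(w=1)}
step 2: add edge 1-7 (w=2); MST = {1-7(w=2) 2-4(w=1)}
step 3: add edge 1-4 (w=6); MST = {1-4(w=6) 1-7(w=2) 2-4(w=1)}
step 4: add edge 4-5 (w=6); MST = {1-4(w=6) 1-7(w=2) 2-4(w=1) 4-5(w=6)}
step 5: add edge 1-3 (w=8); MST = {1-3(w=8) 1-4(w=6) 1-7(w=2) 2-4(w=1) 4-5(w=6)}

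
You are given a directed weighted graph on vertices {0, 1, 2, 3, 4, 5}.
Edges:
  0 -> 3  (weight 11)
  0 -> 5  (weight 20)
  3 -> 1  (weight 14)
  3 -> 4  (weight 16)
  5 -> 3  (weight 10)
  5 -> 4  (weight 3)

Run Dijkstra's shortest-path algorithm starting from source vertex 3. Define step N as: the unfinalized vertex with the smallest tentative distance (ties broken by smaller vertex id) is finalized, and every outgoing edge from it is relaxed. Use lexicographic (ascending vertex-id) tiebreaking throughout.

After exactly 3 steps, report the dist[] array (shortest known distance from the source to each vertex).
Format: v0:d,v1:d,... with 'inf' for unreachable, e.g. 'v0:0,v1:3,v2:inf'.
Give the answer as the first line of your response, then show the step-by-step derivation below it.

v0:inf,v1:14,v2:inf,v3:0,v4:16,v5:inf

step 1: dist = v0:inf,v1:14,v2:inf,v3:0,v4:16,v5:inf
step 2: dist = v0:inf,v1:14,v2:inf,v3:0,v4:16,v5:inf
step 3: dist = v0:inf,v1:14,v2:inf,v3:0,v4:16,v5:inf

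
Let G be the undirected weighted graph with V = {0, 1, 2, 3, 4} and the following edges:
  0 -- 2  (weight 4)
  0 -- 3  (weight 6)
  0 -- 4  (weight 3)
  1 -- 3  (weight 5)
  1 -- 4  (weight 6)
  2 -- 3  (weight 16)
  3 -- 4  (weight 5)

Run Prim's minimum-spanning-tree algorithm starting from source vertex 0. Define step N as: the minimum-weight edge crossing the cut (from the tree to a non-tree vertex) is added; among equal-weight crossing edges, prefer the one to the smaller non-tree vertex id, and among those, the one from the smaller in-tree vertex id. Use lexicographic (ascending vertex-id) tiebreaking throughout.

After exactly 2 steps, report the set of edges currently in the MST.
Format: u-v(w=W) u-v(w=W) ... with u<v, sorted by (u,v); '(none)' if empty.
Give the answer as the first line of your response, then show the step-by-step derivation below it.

0-2(w=4) 0-4(w=3)

step 1: add edge 0-4 (w=3); MST = {0-4(w=3)}
step 2: add edge 0-2 (w=4); MST = {0-2(w=4) 0-4(w=3)}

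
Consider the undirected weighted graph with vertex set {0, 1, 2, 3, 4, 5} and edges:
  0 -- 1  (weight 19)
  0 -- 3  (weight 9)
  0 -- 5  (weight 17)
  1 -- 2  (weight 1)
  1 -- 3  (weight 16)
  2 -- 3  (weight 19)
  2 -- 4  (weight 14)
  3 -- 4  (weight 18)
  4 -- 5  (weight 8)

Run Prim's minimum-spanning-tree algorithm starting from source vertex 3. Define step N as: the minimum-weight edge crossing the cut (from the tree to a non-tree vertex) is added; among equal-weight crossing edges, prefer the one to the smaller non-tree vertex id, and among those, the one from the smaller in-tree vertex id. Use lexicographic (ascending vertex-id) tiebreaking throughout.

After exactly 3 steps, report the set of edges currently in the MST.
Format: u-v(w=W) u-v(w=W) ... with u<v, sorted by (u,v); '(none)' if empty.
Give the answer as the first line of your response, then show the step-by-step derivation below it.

0-3(w=9) 1-2(w=1) 1-3(w=16)

step 1: add edge 0-3 (w=9); MST = {0-3(w=9)}
step 2: add edge 1-3 (w=16); MST = {0-3(w=9) 1-3(w=16)}
step 3: add edge 1-2 (w=1); MST = {0-3(w=9) 1-2(w=1) 1-3(w=16)}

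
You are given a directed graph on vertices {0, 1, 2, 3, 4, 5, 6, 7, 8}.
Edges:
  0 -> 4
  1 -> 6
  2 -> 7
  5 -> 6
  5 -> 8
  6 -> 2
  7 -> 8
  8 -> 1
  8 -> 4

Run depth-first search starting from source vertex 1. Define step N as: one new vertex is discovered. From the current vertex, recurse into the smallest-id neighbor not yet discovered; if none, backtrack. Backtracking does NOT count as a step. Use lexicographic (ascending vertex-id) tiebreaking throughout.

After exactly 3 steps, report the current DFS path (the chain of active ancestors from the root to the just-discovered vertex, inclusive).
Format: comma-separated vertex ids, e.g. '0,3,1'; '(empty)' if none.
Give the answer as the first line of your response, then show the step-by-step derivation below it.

1,6,2

step 1: discover 1; path=1; order=1
step 2: discover 6; path=1>6; order=1,6
step 3: discover 2; path=1>6>2; order=1,6,2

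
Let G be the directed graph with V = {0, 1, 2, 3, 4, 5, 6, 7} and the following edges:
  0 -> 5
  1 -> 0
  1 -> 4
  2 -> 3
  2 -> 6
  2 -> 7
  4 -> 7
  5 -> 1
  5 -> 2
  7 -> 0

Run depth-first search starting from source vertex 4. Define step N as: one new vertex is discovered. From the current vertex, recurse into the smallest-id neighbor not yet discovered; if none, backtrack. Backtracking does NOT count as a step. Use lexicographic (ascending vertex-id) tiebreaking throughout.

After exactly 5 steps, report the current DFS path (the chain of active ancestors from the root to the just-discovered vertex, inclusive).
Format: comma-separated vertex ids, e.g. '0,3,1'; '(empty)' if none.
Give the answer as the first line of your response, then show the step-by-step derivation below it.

4,7,0,5,1

step 1: discover 4; path=4; order=4
step 2: discover 7; path=4>7; order=4,7
step 3: discover 0; path=4>7>0; order=4,7,0
step 4: discover 5; path=4>7>0>5; order=4,7,0,5
step 5: discover 1; path=4>7>0>5>1; order=4,7,0,5,1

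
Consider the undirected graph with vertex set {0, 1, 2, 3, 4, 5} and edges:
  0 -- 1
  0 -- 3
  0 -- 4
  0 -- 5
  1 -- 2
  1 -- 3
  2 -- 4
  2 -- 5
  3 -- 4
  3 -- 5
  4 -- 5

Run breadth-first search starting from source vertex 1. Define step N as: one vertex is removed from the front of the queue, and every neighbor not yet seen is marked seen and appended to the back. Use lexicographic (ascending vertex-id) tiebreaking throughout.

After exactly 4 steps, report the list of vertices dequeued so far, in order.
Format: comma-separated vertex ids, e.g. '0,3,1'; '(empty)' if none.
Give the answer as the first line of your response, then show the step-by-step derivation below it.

1,0,2,3

step 1: dequeue 1; queue=[0,2,3]; order=1
step 2: dequeue 0; queue=[2,3,4,5]; order=1,0
step 3: dequeue 2; queue=[3,4,5]; order=1,0,2
step 4: dequeue 3; queue=[4,5]; order=1,0,2,3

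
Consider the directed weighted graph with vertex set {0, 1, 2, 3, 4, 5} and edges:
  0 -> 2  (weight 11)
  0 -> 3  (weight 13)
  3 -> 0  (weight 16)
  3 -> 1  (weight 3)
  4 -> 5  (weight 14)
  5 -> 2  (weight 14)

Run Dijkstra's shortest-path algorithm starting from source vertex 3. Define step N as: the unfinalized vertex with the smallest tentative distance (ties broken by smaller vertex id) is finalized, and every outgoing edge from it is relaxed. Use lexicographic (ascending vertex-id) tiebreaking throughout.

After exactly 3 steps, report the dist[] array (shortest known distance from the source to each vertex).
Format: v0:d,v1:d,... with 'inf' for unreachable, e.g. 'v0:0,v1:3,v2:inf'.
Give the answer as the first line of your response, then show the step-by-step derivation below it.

v0:16,v1:3,v2:27,v3:0,v4:inf,v5:inf

step 1: dist = v0:16,v1:3,v2:inf,v3:0,v4:inf,v5:inf
step 2: dist = v0:16,v1:3,v2:inf,v3:0,v4:inf,v5:inf
step 3: dist = v0:16,v1:3,v2:27,v3:0,v4:inf,v5:inf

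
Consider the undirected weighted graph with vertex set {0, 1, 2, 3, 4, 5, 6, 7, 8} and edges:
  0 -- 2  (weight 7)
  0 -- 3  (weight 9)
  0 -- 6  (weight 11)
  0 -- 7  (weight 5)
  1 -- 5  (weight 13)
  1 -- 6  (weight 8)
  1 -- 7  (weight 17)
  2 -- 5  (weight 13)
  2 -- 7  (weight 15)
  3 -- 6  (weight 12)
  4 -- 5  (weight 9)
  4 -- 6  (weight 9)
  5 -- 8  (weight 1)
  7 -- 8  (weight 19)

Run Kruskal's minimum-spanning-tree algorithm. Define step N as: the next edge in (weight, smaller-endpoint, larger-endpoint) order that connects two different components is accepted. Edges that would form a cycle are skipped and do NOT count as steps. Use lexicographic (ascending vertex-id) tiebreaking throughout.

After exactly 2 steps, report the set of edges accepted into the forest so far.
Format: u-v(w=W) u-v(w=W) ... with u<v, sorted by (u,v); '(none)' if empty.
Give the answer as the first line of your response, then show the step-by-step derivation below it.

0-7(w=5) 5-8(w=1)

step 1: add edge 5-8 (w=1); MST = {5-8(w=1)}
step 2: add edge 0-7 (w=5); MST = {0-7(w=5) 5-8(w=1)}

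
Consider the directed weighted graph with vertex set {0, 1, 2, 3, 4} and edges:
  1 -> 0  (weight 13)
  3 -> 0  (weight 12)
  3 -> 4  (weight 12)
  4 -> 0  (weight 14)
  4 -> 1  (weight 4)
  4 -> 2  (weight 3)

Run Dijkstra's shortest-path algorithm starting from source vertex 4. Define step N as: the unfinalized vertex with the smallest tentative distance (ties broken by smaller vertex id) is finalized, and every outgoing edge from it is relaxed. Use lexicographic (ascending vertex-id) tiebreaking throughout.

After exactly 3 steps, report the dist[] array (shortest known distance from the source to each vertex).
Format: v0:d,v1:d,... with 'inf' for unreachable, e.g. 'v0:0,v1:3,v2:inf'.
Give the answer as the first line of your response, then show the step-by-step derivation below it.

v0:14,v1:4,v2:3,v3:inf,v4:0

step 1: dist = v0:14,v1:4,v2:3,v3:inf,v4:0
step 2: dist = v0:14,v1:4,v2:3,v3:inf,v4:0
step 3: dist = v0:14,v1:4,v2:3,v3:inf,v4:0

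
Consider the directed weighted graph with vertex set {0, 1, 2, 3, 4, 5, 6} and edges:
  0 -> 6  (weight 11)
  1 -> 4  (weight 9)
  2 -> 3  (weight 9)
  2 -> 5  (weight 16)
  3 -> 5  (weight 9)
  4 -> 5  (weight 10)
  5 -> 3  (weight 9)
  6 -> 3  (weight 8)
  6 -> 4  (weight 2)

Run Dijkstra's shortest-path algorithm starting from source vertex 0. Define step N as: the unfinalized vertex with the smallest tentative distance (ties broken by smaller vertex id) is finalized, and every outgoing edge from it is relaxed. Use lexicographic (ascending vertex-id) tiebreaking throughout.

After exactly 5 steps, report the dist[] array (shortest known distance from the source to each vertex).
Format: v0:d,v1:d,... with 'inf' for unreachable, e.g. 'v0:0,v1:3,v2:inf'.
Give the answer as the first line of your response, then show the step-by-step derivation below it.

v0:0,v1:inf,v2:inf,v3:19,v4:13,v5:23,v6:11

step 1: dist = v0:0,v1:inf,v2:inf,v3:inf,v4:inf,v5:inf,v6:11
step 2: dist = v0:0,v1:inf,v2:inf,v3:19,v4:13,v5:inf,v6:11
step 3: dist = v0:0,v1:inf,v2:inf,v3:19,v4:13,v5:23,v6:11
step 4: dist = v0:0,v1:inf,v2:inf,v3:19,v4:13,v5:23,v6:11
step 5: dist = v0:0,v1:inf,v2:inf,v3:19,v4:13,v5:23,v6:11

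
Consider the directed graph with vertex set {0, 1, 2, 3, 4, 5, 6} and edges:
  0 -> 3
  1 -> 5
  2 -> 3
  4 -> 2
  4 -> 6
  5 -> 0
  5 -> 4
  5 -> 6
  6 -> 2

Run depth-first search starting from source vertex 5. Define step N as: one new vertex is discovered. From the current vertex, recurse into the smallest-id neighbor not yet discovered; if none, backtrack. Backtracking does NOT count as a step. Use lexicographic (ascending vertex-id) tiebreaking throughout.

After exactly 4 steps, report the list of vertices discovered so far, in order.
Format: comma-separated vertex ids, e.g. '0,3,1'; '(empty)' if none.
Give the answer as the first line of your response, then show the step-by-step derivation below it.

5,0,3,4

step 1: discover 5; path=5; order=5
step 2: discover 0; path=5>0; order=5,0
step 3: discover 3; path=5>0>3; order=5,0,3
step 4: discover 4; path=5>4; order=5,0,3,4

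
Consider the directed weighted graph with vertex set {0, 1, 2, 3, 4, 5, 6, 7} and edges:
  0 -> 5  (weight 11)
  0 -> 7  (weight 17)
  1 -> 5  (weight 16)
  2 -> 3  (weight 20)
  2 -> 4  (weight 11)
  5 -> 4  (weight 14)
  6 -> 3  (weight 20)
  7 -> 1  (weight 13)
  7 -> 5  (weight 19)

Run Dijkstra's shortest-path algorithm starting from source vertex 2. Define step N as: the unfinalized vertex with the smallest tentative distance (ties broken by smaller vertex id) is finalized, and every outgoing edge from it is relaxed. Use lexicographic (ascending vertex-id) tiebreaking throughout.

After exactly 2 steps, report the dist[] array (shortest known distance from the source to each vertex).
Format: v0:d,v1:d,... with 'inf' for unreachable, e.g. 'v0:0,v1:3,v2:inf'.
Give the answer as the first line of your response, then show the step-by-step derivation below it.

v0:inf,v1:inf,v2:0,v3:20,v4:11,v5:inf,v6:inf,v7:inf

step 1: dist = v0:inf,v1:inf,v2:0,v3:20,v4:11,v5:inf,v6:inf,v7:inf
step 2: dist = v0:inf,v1:inf,v2:0,v3:20,v4:11,v5:inf,v6:inf,v7:inf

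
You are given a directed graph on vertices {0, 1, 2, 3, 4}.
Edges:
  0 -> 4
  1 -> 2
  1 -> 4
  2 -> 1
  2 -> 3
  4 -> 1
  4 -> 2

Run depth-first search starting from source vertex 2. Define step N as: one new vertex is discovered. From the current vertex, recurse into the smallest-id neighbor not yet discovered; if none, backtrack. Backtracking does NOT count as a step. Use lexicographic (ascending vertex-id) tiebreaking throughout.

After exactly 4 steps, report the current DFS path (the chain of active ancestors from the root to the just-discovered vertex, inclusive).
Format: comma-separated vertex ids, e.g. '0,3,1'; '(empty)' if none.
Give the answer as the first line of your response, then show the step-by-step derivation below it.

2,3

step 1: discover 2; path=2; order=2
step 2: discover 1; path=2>1; order=2,1
step 3: discover 4; path=2>1>4; order=2,1,4
step 4: discover 3; path=2>3; order=2,1,4,3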